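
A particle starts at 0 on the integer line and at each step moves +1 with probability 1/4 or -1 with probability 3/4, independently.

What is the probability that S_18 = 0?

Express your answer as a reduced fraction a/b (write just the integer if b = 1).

Answer: 239246865/17179869184

Derivation:
To be at 0 after 18 steps: need exactly 9 steps of +1 and 9 of -1.
Number of such sequences: C(18,9) = 48620
Each has probability (1/4)^9 · (3/4)^9 = 19683/68719476736
P = 48620 · 19683/68719476736 = 239246865/17179869184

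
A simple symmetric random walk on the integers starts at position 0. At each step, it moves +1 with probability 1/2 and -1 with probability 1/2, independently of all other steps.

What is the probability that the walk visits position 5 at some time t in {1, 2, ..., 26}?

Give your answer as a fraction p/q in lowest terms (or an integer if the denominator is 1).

Count via complement. Let g(t,s) = #length-t paths at position s with S_1..S_t all ≠ 5.
g(t,s) = g(t-1,s-1) + g(t-1,s+1) for s ≠ 5; g(t,5) = 0.
t=0: g(0,0)=1
t=1: g(1,-1)=1 g(1,1)=1
t=2: g(2,-2)=1 g(2,0)=2 g(2,2)=1
t=3: g(3,-3)=1 g(3,-1)=3 g(3,1)=3 g(3,3)=1
t=4: g(4,-4)=1 g(4,-2)=4 g(4,0)=6 g(4,2)=4 g(4,4)=1
t=5: g(5,-5)=1 g(5,-3)=5 g(5,-1)=10 g(5,1)=10 g(5,3)=5
t=6: g(6,-6)=1 g(6,-4)=6 g(6,-2)=15 g(6,0)=20 g(6,2)=15 g(6,4)=5
t=7: g(7,-7)=1 g(7,-5)=7 g(7,-3)=21 g(7,-1)=35 g(7,1)=35 g(7,3)=20
t=8: g(8,-8)=1 g(8,-6)=8 g(8,-4)=28 g(8,-2)=56 g(8,0)=70 g(8,2)=55 g(8,4)=20
t=9: g(9,-9)=1 g(9,-7)=9 g(9,-5)=36 g(9,-3)=84 g(9,-1)=126 g(9,1)=125 g(9,3)=75
t=10: g(10,-10)=1 g(10,-8)=10 g(10,-6)=45 g(10,-4)=120 g(10,-2)=210 g(10,0)=251 g(10,2)=200 g(10,4)=75
t=11: g(11,-11)=1 g(11,-9)=11 g(11,-7)=55 g(11,-5)=165 g(11,-3)=330 g(11,-1)=461 g(11,1)=451 g(11,3)=275
t=12: g(12,-12)=1 g(12,-10)=12 g(12,-8)=66 g(12,-6)=220 g(12,-4)=495 g(12,-2)=791 g(12,0)=912 g(12,2)=726 g(12,4)=275
t=13: g(13,-13)=1 g(13,-11)=13 g(13,-9)=78 g(13,-7)=286 g(13,-5)=715 g(13,-3)=1286 g(13,-1)=1703 g(13,1)=1638 g(13,3)=1001
t=14: g(14,-14)=1 g(14,-12)=14 g(14,-10)=91 g(14,-8)=364 g(14,-6)=1001 g(14,-4)=2001 g(14,-2)=2989 g(14,0)=3341 g(14,2)=2639 g(14,4)=1001
t=15: g(15,-15)=1 g(15,-13)=15 g(15,-11)=105 g(15,-9)=455 g(15,-7)=1365 g(15,-5)=3002 g(15,-3)=4990 g(15,-1)=6330 g(15,1)=5980 g(15,3)=3640
t=16: g(16,-16)=1 g(16,-14)=16 g(16,-12)=120 g(16,-10)=560 g(16,-8)=1820 g(16,-6)=4367 g(16,-4)=7992 g(16,-2)=11320 g(16,0)=12310 g(16,2)=9620 g(16,4)=3640
t=17: g(17,-17)=1 g(17,-15)=17 g(17,-13)=136 g(17,-11)=680 g(17,-9)=2380 g(17,-7)=6187 g(17,-5)=12359 g(17,-3)=19312 g(17,-1)=23630 g(17,1)=21930 g(17,3)=13260
t=18: g(18,-18)=1 g(18,-16)=18 g(18,-14)=153 g(18,-12)=816 g(18,-10)=3060 g(18,-8)=8567 g(18,-6)=18546 g(18,-4)=31671 g(18,-2)=42942 g(18,0)=45560 g(18,2)=35190 g(18,4)=13260
t=19: g(19,-19)=1 g(19,-17)=19 g(19,-15)=171 g(19,-13)=969 g(19,-11)=3876 g(19,-9)=11627 g(19,-7)=27113 g(19,-5)=50217 g(19,-3)=74613 g(19,-1)=88502 g(19,1)=80750 g(19,3)=48450
t=20: g(20,-20)=1 g(20,-18)=20 g(20,-16)=190 g(20,-14)=1140 g(20,-12)=4845 g(20,-10)=15503 g(20,-8)=38740 g(20,-6)=77330 g(20,-4)=124830 g(20,-2)=163115 g(20,0)=169252 g(20,2)=129200 g(20,4)=48450
t=21: g(21,-21)=1 g(21,-19)=21 g(21,-17)=210 g(21,-15)=1330 g(21,-13)=5985 g(21,-11)=20348 g(21,-9)=54243 g(21,-7)=116070 g(21,-5)=202160 g(21,-3)=287945 g(21,-1)=332367 g(21,1)=298452 g(21,3)=177650
t=22: g(22,-22)=1 g(22,-20)=22 g(22,-18)=231 g(22,-16)=1540 g(22,-14)=7315 g(22,-12)=26333 g(22,-10)=74591 g(22,-8)=170313 g(22,-6)=318230 g(22,-4)=490105 g(22,-2)=620312 g(22,0)=630819 g(22,2)=476102 g(22,4)=177650
t=23: g(23,-23)=1 g(23,-21)=23 g(23,-19)=253 g(23,-17)=1771 g(23,-15)=8855 g(23,-13)=33648 g(23,-11)=100924 g(23,-9)=244904 g(23,-7)=488543 g(23,-5)=808335 g(23,-3)=1110417 g(23,-1)=1251131 g(23,1)=1106921 g(23,3)=653752
t=24: g(24,-24)=1 g(24,-22)=24 g(24,-20)=276 g(24,-18)=2024 g(24,-16)=10626 g(24,-14)=42503 g(24,-12)=134572 g(24,-10)=345828 g(24,-8)=733447 g(24,-6)=1296878 g(24,-4)=1918752 g(24,-2)=2361548 g(24,0)=2358052 g(24,2)=1760673 g(24,4)=653752
t=25: g(25,-25)=1 g(25,-23)=25 g(25,-21)=300 g(25,-19)=2300 g(25,-17)=12650 g(25,-15)=53129 g(25,-13)=177075 g(25,-11)=480400 g(25,-9)=1079275 g(25,-7)=2030325 g(25,-5)=3215630 g(25,-3)=4280300 g(25,-1)=4719600 g(25,1)=4118725 g(25,3)=2414425
t=26: g(26,-26)=1 g(26,-24)=26 g(26,-22)=325 g(26,-20)=2600 g(26,-18)=14950 g(26,-16)=65779 g(26,-14)=230204 g(26,-12)=657475 g(26,-10)=1559675 g(26,-8)=3109600 g(26,-6)=5245955 g(26,-4)=7495930 g(26,-2)=8999900 g(26,0)=8838325 g(26,2)=6533150 g(26,4)=2414425
Paths never hitting 5: Σ_s g(26,s) = 45168320
Paths hitting 5: 2^26 - 45168320 = 21940544
P = 21940544/67108864 = 342821/1048576

Answer: 342821/1048576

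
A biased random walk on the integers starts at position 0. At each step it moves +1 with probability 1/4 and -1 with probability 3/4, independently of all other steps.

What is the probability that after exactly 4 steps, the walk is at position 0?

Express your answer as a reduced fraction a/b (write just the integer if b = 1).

To be at 0 after 4 steps: need exactly 2 steps of +1 and 2 of -1.
Number of such sequences: C(4,2) = 6
Each has probability (1/4)^2 · (3/4)^2 = 9/256
P = 6 · 9/256 = 27/128

Answer: 27/128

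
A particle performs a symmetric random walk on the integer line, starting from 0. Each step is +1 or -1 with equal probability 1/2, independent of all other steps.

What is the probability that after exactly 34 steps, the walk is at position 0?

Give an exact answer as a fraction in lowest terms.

To return to 0 after 34 steps: need exactly 17 steps of +1 and 17 of -1.
Favorable paths: C(34,17) = 2333606220
Total paths: 2^34 = 17179869184
P = 2333606220/17179869184 = 583401555/4294967296

Answer: 583401555/4294967296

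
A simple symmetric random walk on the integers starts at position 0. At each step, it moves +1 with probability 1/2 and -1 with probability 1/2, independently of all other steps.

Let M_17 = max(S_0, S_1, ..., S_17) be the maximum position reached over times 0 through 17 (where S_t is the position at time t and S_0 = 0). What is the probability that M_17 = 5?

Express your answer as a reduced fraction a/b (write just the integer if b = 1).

Answer: 1547/16384

Derivation:
Let M_17 = max(S_0,...,S_17). Use the reflection principle: for j ≥ 1, #{paths with M_17 ≥ j} = #{S_17 ≥ j} + #{S_17 ≥ j+1}.
By reflection, #{M_17 ≥ 5} = #{S_17 ≥ 5} + #{S_17 ≥ 6} = 21778 + 9402 = 31180.
#{M_17 ≥ 6} = #{S_17 ≥ 6} + #{S_17 ≥ 7} = 9402 + 9402 = 18804.
#{M_17 = 5} = 31180 - 18804 = 12376.
P(M_17 = 5) = 12376/131072 = 1547/16384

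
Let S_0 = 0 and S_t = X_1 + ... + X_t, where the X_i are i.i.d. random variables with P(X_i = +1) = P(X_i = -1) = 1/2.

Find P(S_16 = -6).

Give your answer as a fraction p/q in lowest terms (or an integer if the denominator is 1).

Answer: 273/4096

Derivation:
To reach position -6 after 16 steps: need 5 steps of +1 and 11 of -1.
Favorable paths: C(16,5) = 4368
Total paths: 2^16 = 65536
P = 4368/65536 = 273/4096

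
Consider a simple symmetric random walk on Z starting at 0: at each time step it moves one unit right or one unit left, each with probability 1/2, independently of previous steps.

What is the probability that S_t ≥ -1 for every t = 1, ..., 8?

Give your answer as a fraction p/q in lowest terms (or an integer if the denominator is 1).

Answer: 63/128

Derivation:
Let f(t,s) = #length-t paths at position s with S_1..S_t all ≥ -1.
f(t,s) = f(t-1,s-1) + f(t-1,s+1) for s ≥ -1; f(t,s) = 0 for s < -1.
t=0: f(0,0)=1
t=1: f(1,-1)=1 f(1,1)=1
t=2: f(2,0)=2 f(2,2)=1
t=3: f(3,-1)=2 f(3,1)=3 f(3,3)=1
t=4: f(4,0)=5 f(4,2)=4 f(4,4)=1
t=5: f(5,-1)=5 f(5,1)=9 f(5,3)=5 f(5,5)=1
t=6: f(6,0)=14 f(6,2)=14 f(6,4)=6 f(6,6)=1
t=7: f(7,-1)=14 f(7,1)=28 f(7,3)=20 f(7,5)=7 f(7,7)=1
t=8: f(8,0)=42 f(8,2)=48 f(8,4)=27 f(8,6)=8 f(8,8)=1
Σ_s f(8,s) = 126
P = 126/256 = 63/128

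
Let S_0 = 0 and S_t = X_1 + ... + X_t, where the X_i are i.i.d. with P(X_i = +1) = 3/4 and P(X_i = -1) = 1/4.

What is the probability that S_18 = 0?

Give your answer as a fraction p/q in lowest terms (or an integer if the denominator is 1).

To be at 0 after 18 steps: need exactly 9 steps of +1 and 9 of -1.
Number of such sequences: C(18,9) = 48620
Each has probability (3/4)^9 · (1/4)^9 = 19683/68719476736
P = 48620 · 19683/68719476736 = 239246865/17179869184

Answer: 239246865/17179869184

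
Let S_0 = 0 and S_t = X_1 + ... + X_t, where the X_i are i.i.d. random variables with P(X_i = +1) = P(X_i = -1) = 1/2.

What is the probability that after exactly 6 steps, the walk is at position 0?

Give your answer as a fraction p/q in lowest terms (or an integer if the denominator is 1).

To return to 0 after 6 steps: need exactly 3 steps of +1 and 3 of -1.
Favorable paths: C(6,3) = 20
Total paths: 2^6 = 64
P = 20/64 = 5/16

Answer: 5/16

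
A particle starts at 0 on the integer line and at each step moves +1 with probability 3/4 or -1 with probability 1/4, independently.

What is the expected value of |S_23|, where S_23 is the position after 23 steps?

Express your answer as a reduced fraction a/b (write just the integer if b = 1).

Answer: 25323197417533/2199023255552

Derivation:
S_23 takes values m ≡ 1 (mod 2) with |m| ≤ 23; P(S_23=m) = C(23,(23+m)/2) · (3/4)^((23+m)/2) · (1/4)^((23-m)/2).
Distribution: P(S=-23)=1/70368744177664, P(S=-21)=69/70368744177664, P(S=-19)=2277/70368744177664, P(S=-17)=47817/70368744177664, P(S=-15)=717255/70368744177664, P(S=-13)=8176707/70368744177664, P(S=-11)=73590363/70368744177664, P(S=-9)=536158359/70368744177664, P(S=-7)=1608475077/35184372088832, P(S=-5)=8042375385/35184372088832, P(S=-3)=33777976617/35184372088832, P(S=-1)=119758280733/35184372088832, P(S=1)=359274842199/35184372088832, P(S=3)=912005368659/35184372088832, P(S=5)=1954297218555/35184372088832, P(S=7)=3517734993399/35184372088832, P(S=9)=10553204980197/70368744177664, P(S=11)=13036312034361/70368744177664, P(S=13)=13036312034361/70368744177664, P(S=15)=10291825290285/70368744177664, P(S=17)=6175095174171/70368744177664, P(S=19)=2646469360359/70368744177664, P(S=21)=721764371007/70368744177664, P(S=23)=94143178827/70368744177664
E[|S_23|] = Σ_m |m|·P(S_23=m) = 25323197417533/2199023255552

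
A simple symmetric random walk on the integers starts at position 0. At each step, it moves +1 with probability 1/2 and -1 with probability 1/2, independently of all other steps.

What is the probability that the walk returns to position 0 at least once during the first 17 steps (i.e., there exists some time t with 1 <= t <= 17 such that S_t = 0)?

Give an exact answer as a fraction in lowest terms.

Answer: 26333/32768

Derivation:
Count via complement. Let g(t,s) = #length-t paths at position s with S_1..S_t all ≠ 0.
g(t,s) = g(t-1,s-1) + g(t-1,s+1) for s ≠ 0; g(t,0) = 0.
t=0: g(0,0)=1
t=1: g(1,-1)=1 g(1,1)=1
t=2: g(2,-2)=1 g(2,2)=1
t=3: g(3,-3)=1 g(3,-1)=1 g(3,1)=1 g(3,3)=1
t=4: g(4,-4)=1 g(4,-2)=2 g(4,2)=2 g(4,4)=1
t=5: g(5,-5)=1 g(5,-3)=3 g(5,-1)=2 g(5,1)=2 g(5,3)=3 g(5,5)=1
t=6: g(6,-6)=1 g(6,-4)=4 g(6,-2)=5 g(6,2)=5 g(6,4)=4 g(6,6)=1
t=7: g(7,-7)=1 g(7,-5)=5 g(7,-3)=9 g(7,-1)=5 g(7,1)=5 g(7,3)=9 g(7,5)=5 g(7,7)=1
t=8: g(8,-8)=1 g(8,-6)=6 g(8,-4)=14 g(8,-2)=14 g(8,2)=14 g(8,4)=14 g(8,6)=6 g(8,8)=1
t=9: g(9,-9)=1 g(9,-7)=7 g(9,-5)=20 g(9,-3)=28 g(9,-1)=14 g(9,1)=14 g(9,3)=28 g(9,5)=20 g(9,7)=7 g(9,9)=1
t=10: g(10,-10)=1 g(10,-8)=8 g(10,-6)=27 g(10,-4)=48 g(10,-2)=42 g(10,2)=42 g(10,4)=48 g(10,6)=27 g(10,8)=8 g(10,10)=1
t=11: g(11,-11)=1 g(11,-9)=9 g(11,-7)=35 g(11,-5)=75 g(11,-3)=90 g(11,-1)=42 g(11,1)=42 g(11,3)=90 g(11,5)=75 g(11,7)=35 g(11,9)=9 g(11,11)=1
t=12: g(12,-12)=1 g(12,-10)=10 g(12,-8)=44 g(12,-6)=110 g(12,-4)=165 g(12,-2)=132 g(12,2)=132 g(12,4)=165 g(12,6)=110 g(12,8)=44 g(12,10)=10 g(12,12)=1
t=13: g(13,-13)=1 g(13,-11)=11 g(13,-9)=54 g(13,-7)=154 g(13,-5)=275 g(13,-3)=297 g(13,-1)=132 g(13,1)=132 g(13,3)=297 g(13,5)=275 g(13,7)=154 g(13,9)=54 g(13,11)=11 g(13,13)=1
t=14: g(14,-14)=1 g(14,-12)=12 g(14,-10)=65 g(14,-8)=208 g(14,-6)=429 g(14,-4)=572 g(14,-2)=429 g(14,2)=429 g(14,4)=572 g(14,6)=429 g(14,8)=208 g(14,10)=65 g(14,12)=12 g(14,14)=1
t=15: g(15,-15)=1 g(15,-13)=13 g(15,-11)=77 g(15,-9)=273 g(15,-7)=637 g(15,-5)=1001 g(15,-3)=1001 g(15,-1)=429 g(15,1)=429 g(15,3)=1001 g(15,5)=1001 g(15,7)=637 g(15,9)=273 g(15,11)=77 g(15,13)=13 g(15,15)=1
t=16: g(16,-16)=1 g(16,-14)=14 g(16,-12)=90 g(16,-10)=350 g(16,-8)=910 g(16,-6)=1638 g(16,-4)=2002 g(16,-2)=1430 g(16,2)=1430 g(16,4)=2002 g(16,6)=1638 g(16,8)=910 g(16,10)=350 g(16,12)=90 g(16,14)=14 g(16,16)=1
t=17: g(17,-17)=1 g(17,-15)=15 g(17,-13)=104 g(17,-11)=440 g(17,-9)=1260 g(17,-7)=2548 g(17,-5)=3640 g(17,-3)=3432 g(17,-1)=1430 g(17,1)=1430 g(17,3)=3432 g(17,5)=3640 g(17,7)=2548 g(17,9)=1260 g(17,11)=440 g(17,13)=104 g(17,15)=15 g(17,17)=1
Paths never hitting 0: Σ_s g(17,s) = 25740
Paths hitting 0: 2^17 - 25740 = 105332
P = 105332/131072 = 26333/32768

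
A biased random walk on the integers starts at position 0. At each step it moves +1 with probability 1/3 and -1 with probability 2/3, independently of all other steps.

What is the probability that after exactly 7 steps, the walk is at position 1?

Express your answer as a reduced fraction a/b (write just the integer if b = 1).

Answer: 280/2187

Derivation:
To reach position 1 after 7 steps: need 4 steps of +1 and 3 steps of -1.
Number of such sequences: C(7,4) = 35
Each has probability (1/3)^4 · (2/3)^3 = 8/2187
P = 35 · 8/2187 = 280/2187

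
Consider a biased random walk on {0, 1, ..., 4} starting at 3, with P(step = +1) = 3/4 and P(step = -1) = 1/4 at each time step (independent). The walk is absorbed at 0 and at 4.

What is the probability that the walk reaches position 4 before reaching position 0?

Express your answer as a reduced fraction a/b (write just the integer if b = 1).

Biased walk: p = 3/4, q = 1/4, r = q/p = 1/3
Gambler's ruin: P(hit 4 before 0 | start at 3) = (1 - r^a)/(1 - r^N)
r^3 = 1/27; r^4 = 1/81
P = (1 - 1/27) / (1 - 1/81) = 26/27 / 80/81 = 39/40

Answer: 39/40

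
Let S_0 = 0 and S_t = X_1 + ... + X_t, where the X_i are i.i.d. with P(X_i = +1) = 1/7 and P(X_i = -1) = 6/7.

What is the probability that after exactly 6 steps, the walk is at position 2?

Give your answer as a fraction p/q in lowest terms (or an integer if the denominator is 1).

To reach position 2 after 6 steps: need 4 steps of +1 and 2 steps of -1.
Number of such sequences: C(6,4) = 15
Each has probability (1/7)^4 · (6/7)^2 = 36/117649
P = 15 · 36/117649 = 540/117649

Answer: 540/117649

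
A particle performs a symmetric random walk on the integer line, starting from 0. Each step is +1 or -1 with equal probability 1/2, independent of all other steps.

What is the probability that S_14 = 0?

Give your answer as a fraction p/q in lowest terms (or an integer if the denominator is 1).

To return to 0 after 14 steps: need exactly 7 steps of +1 and 7 of -1.
Favorable paths: C(14,7) = 3432
Total paths: 2^14 = 16384
P = 3432/16384 = 429/2048

Answer: 429/2048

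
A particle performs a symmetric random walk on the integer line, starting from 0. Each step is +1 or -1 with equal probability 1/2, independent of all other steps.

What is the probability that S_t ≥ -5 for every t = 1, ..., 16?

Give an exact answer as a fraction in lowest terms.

Answer: 28067/32768

Derivation:
Let f(t,s) = #length-t paths at position s with S_1..S_t all ≥ -5.
f(t,s) = f(t-1,s-1) + f(t-1,s+1) for s ≥ -5; f(t,s) = 0 for s < -5.
t=0: f(0,0)=1
t=1: f(1,-1)=1 f(1,1)=1
t=2: f(2,-2)=1 f(2,0)=2 f(2,2)=1
t=3: f(3,-3)=1 f(3,-1)=3 f(3,1)=3 f(3,3)=1
t=4: f(4,-4)=1 f(4,-2)=4 f(4,0)=6 f(4,2)=4 f(4,4)=1
t=5: f(5,-5)=1 f(5,-3)=5 f(5,-1)=10 f(5,1)=10 f(5,3)=5 f(5,5)=1
t=6: f(6,-4)=6 f(6,-2)=15 f(6,0)=20 f(6,2)=15 f(6,4)=6 f(6,6)=1
t=7: f(7,-5)=6 f(7,-3)=21 f(7,-1)=35 f(7,1)=35 f(7,3)=21 f(7,5)=7 f(7,7)=1
t=8: f(8,-4)=27 f(8,-2)=56 f(8,0)=70 f(8,2)=56 f(8,4)=28 f(8,6)=8 f(8,8)=1
t=9: f(9,-5)=27 f(9,-3)=83 f(9,-1)=126 f(9,1)=126 f(9,3)=84 f(9,5)=36 f(9,7)=9 f(9,9)=1
t=10: f(10,-4)=110 f(10,-2)=209 f(10,0)=252 f(10,2)=210 f(10,4)=120 f(10,6)=45 f(10,8)=10 f(10,10)=1
t=11: f(11,-5)=110 f(11,-3)=319 f(11,-1)=461 f(11,1)=462 f(11,3)=330 f(11,5)=165 f(11,7)=55 f(11,9)=11 f(11,11)=1
t=12: f(12,-4)=429 f(12,-2)=780 f(12,0)=923 f(12,2)=792 f(12,4)=495 f(12,6)=220 f(12,8)=66 f(12,10)=12 f(12,12)=1
t=13: f(13,-5)=429 f(13,-3)=1209 f(13,-1)=1703 f(13,1)=1715 f(13,3)=1287 f(13,5)=715 f(13,7)=286 f(13,9)=78 f(13,11)=13 f(13,13)=1
t=14: f(14,-4)=1638 f(14,-2)=2912 f(14,0)=3418 f(14,2)=3002 f(14,4)=2002 f(14,6)=1001 f(14,8)=364 f(14,10)=91 f(14,12)=14 f(14,14)=1
t=15: f(15,-5)=1638 f(15,-3)=4550 f(15,-1)=6330 f(15,1)=6420 f(15,3)=5004 f(15,5)=3003 f(15,7)=1365 f(15,9)=455 f(15,11)=105 f(15,13)=15 f(15,15)=1
t=16: f(16,-4)=6188 f(16,-2)=10880 f(16,0)=12750 f(16,2)=11424 f(16,4)=8007 f(16,6)=4368 f(16,8)=1820 f(16,10)=560 f(16,12)=120 f(16,14)=16 f(16,16)=1
Σ_s f(16,s) = 56134
P = 56134/65536 = 28067/32768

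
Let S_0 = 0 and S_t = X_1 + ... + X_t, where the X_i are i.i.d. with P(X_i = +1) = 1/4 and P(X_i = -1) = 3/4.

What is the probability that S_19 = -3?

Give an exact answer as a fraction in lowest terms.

To reach position -3 after 19 steps: need 8 steps of +1 and 11 steps of -1.
Number of such sequences: C(19,8) = 75582
Each has probability (1/4)^8 · (3/4)^11 = 177147/274877906944
P = 75582 · 177147/274877906944 = 6694562277/137438953472

Answer: 6694562277/137438953472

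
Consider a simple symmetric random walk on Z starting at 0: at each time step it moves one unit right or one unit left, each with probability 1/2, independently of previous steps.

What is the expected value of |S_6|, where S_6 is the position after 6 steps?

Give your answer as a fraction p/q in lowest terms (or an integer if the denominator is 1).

S_6 takes values m ≡ 0 (mod 2) with |m| ≤ 6; P(S_6=m) = C(6,(6+m)/2)/2^6.
Total paths: 2^6 = 64
Distribution: P(S=-6)=1/64, P(S=-4)=6/64, P(S=-2)=15/64, P(S=0)=20/64, P(S=2)=15/64, P(S=4)=6/64, P(S=6)=1/64
E[|S_6|] = Σ_m |m|·P(S_6=m) = 120/64 = 15/8

Answer: 15/8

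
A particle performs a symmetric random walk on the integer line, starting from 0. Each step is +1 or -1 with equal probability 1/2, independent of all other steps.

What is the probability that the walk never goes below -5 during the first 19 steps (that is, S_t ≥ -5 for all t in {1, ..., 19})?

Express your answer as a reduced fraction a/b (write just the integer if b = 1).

Answer: 54587/65536

Derivation:
Let f(t,s) = #length-t paths at position s with S_1..S_t all ≥ -5.
f(t,s) = f(t-1,s-1) + f(t-1,s+1) for s ≥ -5; f(t,s) = 0 for s < -5.
t=0: f(0,0)=1
t=1: f(1,-1)=1 f(1,1)=1
t=2: f(2,-2)=1 f(2,0)=2 f(2,2)=1
t=3: f(3,-3)=1 f(3,-1)=3 f(3,1)=3 f(3,3)=1
t=4: f(4,-4)=1 f(4,-2)=4 f(4,0)=6 f(4,2)=4 f(4,4)=1
t=5: f(5,-5)=1 f(5,-3)=5 f(5,-1)=10 f(5,1)=10 f(5,3)=5 f(5,5)=1
t=6: f(6,-4)=6 f(6,-2)=15 f(6,0)=20 f(6,2)=15 f(6,4)=6 f(6,6)=1
t=7: f(7,-5)=6 f(7,-3)=21 f(7,-1)=35 f(7,1)=35 f(7,3)=21 f(7,5)=7 f(7,7)=1
t=8: f(8,-4)=27 f(8,-2)=56 f(8,0)=70 f(8,2)=56 f(8,4)=28 f(8,6)=8 f(8,8)=1
t=9: f(9,-5)=27 f(9,-3)=83 f(9,-1)=126 f(9,1)=126 f(9,3)=84 f(9,5)=36 f(9,7)=9 f(9,9)=1
t=10: f(10,-4)=110 f(10,-2)=209 f(10,0)=252 f(10,2)=210 f(10,4)=120 f(10,6)=45 f(10,8)=10 f(10,10)=1
t=11: f(11,-5)=110 f(11,-3)=319 f(11,-1)=461 f(11,1)=462 f(11,3)=330 f(11,5)=165 f(11,7)=55 f(11,9)=11 f(11,11)=1
t=12: f(12,-4)=429 f(12,-2)=780 f(12,0)=923 f(12,2)=792 f(12,4)=495 f(12,6)=220 f(12,8)=66 f(12,10)=12 f(12,12)=1
t=13: f(13,-5)=429 f(13,-3)=1209 f(13,-1)=1703 f(13,1)=1715 f(13,3)=1287 f(13,5)=715 f(13,7)=286 f(13,9)=78 f(13,11)=13 f(13,13)=1
t=14: f(14,-4)=1638 f(14,-2)=2912 f(14,0)=3418 f(14,2)=3002 f(14,4)=2002 f(14,6)=1001 f(14,8)=364 f(14,10)=91 f(14,12)=14 f(14,14)=1
t=15: f(15,-5)=1638 f(15,-3)=4550 f(15,-1)=6330 f(15,1)=6420 f(15,3)=5004 f(15,5)=3003 f(15,7)=1365 f(15,9)=455 f(15,11)=105 f(15,13)=15 f(15,15)=1
t=16: f(16,-4)=6188 f(16,-2)=10880 f(16,0)=12750 f(16,2)=11424 f(16,4)=8007 f(16,6)=4368 f(16,8)=1820 f(16,10)=560 f(16,12)=120 f(16,14)=16 f(16,16)=1
t=17: f(17,-5)=6188 f(17,-3)=17068 f(17,-1)=23630 f(17,1)=24174 f(17,3)=19431 f(17,5)=12375 f(17,7)=6188 f(17,9)=2380 f(17,11)=680 f(17,13)=136 f(17,15)=17 f(17,17)=1
t=18: f(18,-4)=23256 f(18,-2)=40698 f(18,0)=47804 f(18,2)=43605 f(18,4)=31806 f(18,6)=18563 f(18,8)=8568 f(18,10)=3060 f(18,12)=816 f(18,14)=153 f(18,16)=18 f(18,18)=1
t=19: f(19,-5)=23256 f(19,-3)=63954 f(19,-1)=88502 f(19,1)=91409 f(19,3)=75411 f(19,5)=50369 f(19,7)=27131 f(19,9)=11628 f(19,11)=3876 f(19,13)=969 f(19,15)=171 f(19,17)=19 f(19,19)=1
Σ_s f(19,s) = 436696
P = 436696/524288 = 54587/65536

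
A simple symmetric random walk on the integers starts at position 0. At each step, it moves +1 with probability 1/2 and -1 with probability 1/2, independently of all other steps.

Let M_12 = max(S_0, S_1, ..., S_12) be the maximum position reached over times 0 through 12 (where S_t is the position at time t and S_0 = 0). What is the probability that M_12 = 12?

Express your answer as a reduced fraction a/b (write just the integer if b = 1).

Answer: 1/4096

Derivation:
Let M_12 = max(S_0,...,S_12). Use the reflection principle: for j ≥ 1, #{paths with M_12 ≥ j} = #{S_12 ≥ j} + #{S_12 ≥ j+1}.
By reflection, #{M_12 ≥ 12} = #{S_12 ≥ 12} + #{S_12 ≥ 13} = 1 + 0 = 1.
#{M_12 ≥ 13} = #{S_12 ≥ 13} + #{S_12 ≥ 14} = 0 + 0 = 0.
#{M_12 = 12} = 1 - 0 = 1.
P(M_12 = 12) = 1/4096 = 1/4096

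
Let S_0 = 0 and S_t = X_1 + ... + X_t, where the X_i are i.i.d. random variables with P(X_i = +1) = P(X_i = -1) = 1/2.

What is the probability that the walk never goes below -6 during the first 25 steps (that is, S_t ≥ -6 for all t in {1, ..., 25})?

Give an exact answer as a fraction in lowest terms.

Let f(t,s) = #length-t paths at position s with S_1..S_t all ≥ -6.
f(t,s) = f(t-1,s-1) + f(t-1,s+1) for s ≥ -6; f(t,s) = 0 for s < -6.
t=0: f(0,0)=1
t=1: f(1,-1)=1 f(1,1)=1
t=2: f(2,-2)=1 f(2,0)=2 f(2,2)=1
t=3: f(3,-3)=1 f(3,-1)=3 f(3,1)=3 f(3,3)=1
t=4: f(4,-4)=1 f(4,-2)=4 f(4,0)=6 f(4,2)=4 f(4,4)=1
t=5: f(5,-5)=1 f(5,-3)=5 f(5,-1)=10 f(5,1)=10 f(5,3)=5 f(5,5)=1
t=6: f(6,-6)=1 f(6,-4)=6 f(6,-2)=15 f(6,0)=20 f(6,2)=15 f(6,4)=6 f(6,6)=1
t=7: f(7,-5)=7 f(7,-3)=21 f(7,-1)=35 f(7,1)=35 f(7,3)=21 f(7,5)=7 f(7,7)=1
t=8: f(8,-6)=7 f(8,-4)=28 f(8,-2)=56 f(8,0)=70 f(8,2)=56 f(8,4)=28 f(8,6)=8 f(8,8)=1
t=9: f(9,-5)=35 f(9,-3)=84 f(9,-1)=126 f(9,1)=126 f(9,3)=84 f(9,5)=36 f(9,7)=9 f(9,9)=1
t=10: f(10,-6)=35 f(10,-4)=119 f(10,-2)=210 f(10,0)=252 f(10,2)=210 f(10,4)=120 f(10,6)=45 f(10,8)=10 f(10,10)=1
t=11: f(11,-5)=154 f(11,-3)=329 f(11,-1)=462 f(11,1)=462 f(11,3)=330 f(11,5)=165 f(11,7)=55 f(11,9)=11 f(11,11)=1
t=12: f(12,-6)=154 f(12,-4)=483 f(12,-2)=791 f(12,0)=924 f(12,2)=792 f(12,4)=495 f(12,6)=220 f(12,8)=66 f(12,10)=12 f(12,12)=1
t=13: f(13,-5)=637 f(13,-3)=1274 f(13,-1)=1715 f(13,1)=1716 f(13,3)=1287 f(13,5)=715 f(13,7)=286 f(13,9)=78 f(13,11)=13 f(13,13)=1
t=14: f(14,-6)=637 f(14,-4)=1911 f(14,-2)=2989 f(14,0)=3431 f(14,2)=3003 f(14,4)=2002 f(14,6)=1001 f(14,8)=364 f(14,10)=91 f(14,12)=14 f(14,14)=1
t=15: f(15,-5)=2548 f(15,-3)=4900 f(15,-1)=6420 f(15,1)=6434 f(15,3)=5005 f(15,5)=3003 f(15,7)=1365 f(15,9)=455 f(15,11)=105 f(15,13)=15 f(15,15)=1
t=16: f(16,-6)=2548 f(16,-4)=7448 f(16,-2)=11320 f(16,0)=12854 f(16,2)=11439 f(16,4)=8008 f(16,6)=4368 f(16,8)=1820 f(16,10)=560 f(16,12)=120 f(16,14)=16 f(16,16)=1
t=17: f(17,-5)=9996 f(17,-3)=18768 f(17,-1)=24174 f(17,1)=24293 f(17,3)=19447 f(17,5)=12376 f(17,7)=6188 f(17,9)=2380 f(17,11)=680 f(17,13)=136 f(17,15)=17 f(17,17)=1
t=18: f(18,-6)=9996 f(18,-4)=28764 f(18,-2)=42942 f(18,0)=48467 f(18,2)=43740 f(18,4)=31823 f(18,6)=18564 f(18,8)=8568 f(18,10)=3060 f(18,12)=816 f(18,14)=153 f(18,16)=18 f(18,18)=1
t=19: f(19,-5)=38760 f(19,-3)=71706 f(19,-1)=91409 f(19,1)=92207 f(19,3)=75563 f(19,5)=50387 f(19,7)=27132 f(19,9)=11628 f(19,11)=3876 f(19,13)=969 f(19,15)=171 f(19,17)=19 f(19,19)=1
t=20: f(20,-6)=38760 f(20,-4)=110466 f(20,-2)=163115 f(20,0)=183616 f(20,2)=167770 f(20,4)=125950 f(20,6)=77519 f(20,8)=38760 f(20,10)=15504 f(20,12)=4845 f(20,14)=1140 f(20,16)=190 f(20,18)=20 f(20,20)=1
t=21: f(21,-5)=149226 f(21,-3)=273581 f(21,-1)=346731 f(21,1)=351386 f(21,3)=293720 f(21,5)=203469 f(21,7)=116279 f(21,9)=54264 f(21,11)=20349 f(21,13)=5985 f(21,15)=1330 f(21,17)=210 f(21,19)=21 f(21,21)=1
t=22: f(22,-6)=149226 f(22,-4)=422807 f(22,-2)=620312 f(22,0)=698117 f(22,2)=645106 f(22,4)=497189 f(22,6)=319748 f(22,8)=170543 f(22,10)=74613 f(22,12)=26334 f(22,14)=7315 f(22,16)=1540 f(22,18)=231 f(22,20)=22 f(22,22)=1
t=23: f(23,-5)=572033 f(23,-3)=1043119 f(23,-1)=1318429 f(23,1)=1343223 f(23,3)=1142295 f(23,5)=816937 f(23,7)=490291 f(23,9)=245156 f(23,11)=100947 f(23,13)=33649 f(23,15)=8855 f(23,17)=1771 f(23,19)=253 f(23,21)=23 f(23,23)=1
t=24: f(24,-6)=572033 f(24,-4)=1615152 f(24,-2)=2361548 f(24,0)=2661652 f(24,2)=2485518 f(24,4)=1959232 f(24,6)=1307228 f(24,8)=735447 f(24,10)=346103 f(24,12)=134596 f(24,14)=42504 f(24,16)=10626 f(24,18)=2024 f(24,20)=276 f(24,22)=24 f(24,24)=1
t=25: f(25,-5)=2187185 f(25,-3)=3976700 f(25,-1)=5023200 f(25,1)=5147170 f(25,3)=4444750 f(25,5)=3266460 f(25,7)=2042675 f(25,9)=1081550 f(25,11)=480699 f(25,13)=177100 f(25,15)=53130 f(25,17)=12650 f(25,19)=2300 f(25,21)=300 f(25,23)=25 f(25,25)=1
Σ_s f(25,s) = 27895895
P = 27895895/33554432 = 27895895/33554432

Answer: 27895895/33554432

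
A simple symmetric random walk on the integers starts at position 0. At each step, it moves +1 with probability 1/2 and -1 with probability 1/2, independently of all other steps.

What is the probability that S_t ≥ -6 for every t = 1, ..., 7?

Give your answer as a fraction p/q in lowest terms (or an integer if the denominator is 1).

Answer: 127/128

Derivation:
Let f(t,s) = #length-t paths at position s with S_1..S_t all ≥ -6.
f(t,s) = f(t-1,s-1) + f(t-1,s+1) for s ≥ -6; f(t,s) = 0 for s < -6.
t=0: f(0,0)=1
t=1: f(1,-1)=1 f(1,1)=1
t=2: f(2,-2)=1 f(2,0)=2 f(2,2)=1
t=3: f(3,-3)=1 f(3,-1)=3 f(3,1)=3 f(3,3)=1
t=4: f(4,-4)=1 f(4,-2)=4 f(4,0)=6 f(4,2)=4 f(4,4)=1
t=5: f(5,-5)=1 f(5,-3)=5 f(5,-1)=10 f(5,1)=10 f(5,3)=5 f(5,5)=1
t=6: f(6,-6)=1 f(6,-4)=6 f(6,-2)=15 f(6,0)=20 f(6,2)=15 f(6,4)=6 f(6,6)=1
t=7: f(7,-5)=7 f(7,-3)=21 f(7,-1)=35 f(7,1)=35 f(7,3)=21 f(7,5)=7 f(7,7)=1
Σ_s f(7,s) = 127
P = 127/128 = 127/128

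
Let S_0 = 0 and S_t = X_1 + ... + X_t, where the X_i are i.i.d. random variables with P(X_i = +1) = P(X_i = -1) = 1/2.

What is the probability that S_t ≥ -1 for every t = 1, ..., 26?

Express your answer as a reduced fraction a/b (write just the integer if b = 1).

Let f(t,s) = #length-t paths at position s with S_1..S_t all ≥ -1.
f(t,s) = f(t-1,s-1) + f(t-1,s+1) for s ≥ -1; f(t,s) = 0 for s < -1.
t=0: f(0,0)=1
t=1: f(1,-1)=1 f(1,1)=1
t=2: f(2,0)=2 f(2,2)=1
t=3: f(3,-1)=2 f(3,1)=3 f(3,3)=1
t=4: f(4,0)=5 f(4,2)=4 f(4,4)=1
t=5: f(5,-1)=5 f(5,1)=9 f(5,3)=5 f(5,5)=1
t=6: f(6,0)=14 f(6,2)=14 f(6,4)=6 f(6,6)=1
t=7: f(7,-1)=14 f(7,1)=28 f(7,3)=20 f(7,5)=7 f(7,7)=1
t=8: f(8,0)=42 f(8,2)=48 f(8,4)=27 f(8,6)=8 f(8,8)=1
t=9: f(9,-1)=42 f(9,1)=90 f(9,3)=75 f(9,5)=35 f(9,7)=9 f(9,9)=1
t=10: f(10,0)=132 f(10,2)=165 f(10,4)=110 f(10,6)=44 f(10,8)=10 f(10,10)=1
t=11: f(11,-1)=132 f(11,1)=297 f(11,3)=275 f(11,5)=154 f(11,7)=54 f(11,9)=11 f(11,11)=1
t=12: f(12,0)=429 f(12,2)=572 f(12,4)=429 f(12,6)=208 f(12,8)=65 f(12,10)=12 f(12,12)=1
t=13: f(13,-1)=429 f(13,1)=1001 f(13,3)=1001 f(13,5)=637 f(13,7)=273 f(13,9)=77 f(13,11)=13 f(13,13)=1
t=14: f(14,0)=1430 f(14,2)=2002 f(14,4)=1638 f(14,6)=910 f(14,8)=350 f(14,10)=90 f(14,12)=14 f(14,14)=1
t=15: f(15,-1)=1430 f(15,1)=3432 f(15,3)=3640 f(15,5)=2548 f(15,7)=1260 f(15,9)=440 f(15,11)=104 f(15,13)=15 f(15,15)=1
t=16: f(16,0)=4862 f(16,2)=7072 f(16,4)=6188 f(16,6)=3808 f(16,8)=1700 f(16,10)=544 f(16,12)=119 f(16,14)=16 f(16,16)=1
t=17: f(17,-1)=4862 f(17,1)=11934 f(17,3)=13260 f(17,5)=9996 f(17,7)=5508 f(17,9)=2244 f(17,11)=663 f(17,13)=135 f(17,15)=17 f(17,17)=1
t=18: f(18,0)=16796 f(18,2)=25194 f(18,4)=23256 f(18,6)=15504 f(18,8)=7752 f(18,10)=2907 f(18,12)=798 f(18,14)=152 f(18,16)=18 f(18,18)=1
t=19: f(19,-1)=16796 f(19,1)=41990 f(19,3)=48450 f(19,5)=38760 f(19,7)=23256 f(19,9)=10659 f(19,11)=3705 f(19,13)=950 f(19,15)=170 f(19,17)=19 f(19,19)=1
t=20: f(20,0)=58786 f(20,2)=90440 f(20,4)=87210 f(20,6)=62016 f(20,8)=33915 f(20,10)=14364 f(20,12)=4655 f(20,14)=1120 f(20,16)=189 f(20,18)=20 f(20,20)=1
t=21: f(21,-1)=58786 f(21,1)=149226 f(21,3)=177650 f(21,5)=149226 f(21,7)=95931 f(21,9)=48279 f(21,11)=19019 f(21,13)=5775 f(21,15)=1309 f(21,17)=209 f(21,19)=21 f(21,21)=1
t=22: f(22,0)=208012 f(22,2)=326876 f(22,4)=326876 f(22,6)=245157 f(22,8)=144210 f(22,10)=67298 f(22,12)=24794 f(22,14)=7084 f(22,16)=1518 f(22,18)=230 f(22,20)=22 f(22,22)=1
t=23: f(23,-1)=208012 f(23,1)=534888 f(23,3)=653752 f(23,5)=572033 f(23,7)=389367 f(23,9)=211508 f(23,11)=92092 f(23,13)=31878 f(23,15)=8602 f(23,17)=1748 f(23,19)=252 f(23,21)=23 f(23,23)=1
t=24: f(24,0)=742900 f(24,2)=1188640 f(24,4)=1225785 f(24,6)=961400 f(24,8)=600875 f(24,10)=303600 f(24,12)=123970 f(24,14)=40480 f(24,16)=10350 f(24,18)=2000 f(24,20)=275 f(24,22)=24 f(24,24)=1
t=25: f(25,-1)=742900 f(25,1)=1931540 f(25,3)=2414425 f(25,5)=2187185 f(25,7)=1562275 f(25,9)=904475 f(25,11)=427570 f(25,13)=164450 f(25,15)=50830 f(25,17)=12350 f(25,19)=2275 f(25,21)=299 f(25,23)=25 f(25,25)=1
t=26: f(26,0)=2674440 f(26,2)=4345965 f(26,4)=4601610 f(26,6)=3749460 f(26,8)=2466750 f(26,10)=1332045 f(26,12)=592020 f(26,14)=215280 f(26,16)=63180 f(26,18)=14625 f(26,20)=2574 f(26,22)=324 f(26,24)=26 f(26,26)=1
Σ_s f(26,s) = 20058300
P = 20058300/67108864 = 5014575/16777216

Answer: 5014575/16777216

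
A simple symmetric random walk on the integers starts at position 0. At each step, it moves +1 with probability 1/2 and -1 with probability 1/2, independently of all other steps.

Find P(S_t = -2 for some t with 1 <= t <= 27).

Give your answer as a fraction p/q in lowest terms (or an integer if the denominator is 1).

Answer: 11762641/16777216

Derivation:
Count via complement. Let g(t,s) = #length-t paths at position s with S_1..S_t all ≠ -2.
g(t,s) = g(t-1,s-1) + g(t-1,s+1) for s ≠ -2; g(t,-2) = 0.
t=0: g(0,0)=1
t=1: g(1,-1)=1 g(1,1)=1
t=2: g(2,0)=2 g(2,2)=1
t=3: g(3,-1)=2 g(3,1)=3 g(3,3)=1
t=4: g(4,0)=5 g(4,2)=4 g(4,4)=1
t=5: g(5,-1)=5 g(5,1)=9 g(5,3)=5 g(5,5)=1
t=6: g(6,0)=14 g(6,2)=14 g(6,4)=6 g(6,6)=1
t=7: g(7,-1)=14 g(7,1)=28 g(7,3)=20 g(7,5)=7 g(7,7)=1
t=8: g(8,0)=42 g(8,2)=48 g(8,4)=27 g(8,6)=8 g(8,8)=1
t=9: g(9,-1)=42 g(9,1)=90 g(9,3)=75 g(9,5)=35 g(9,7)=9 g(9,9)=1
t=10: g(10,0)=132 g(10,2)=165 g(10,4)=110 g(10,6)=44 g(10,8)=10 g(10,10)=1
t=11: g(11,-1)=132 g(11,1)=297 g(11,3)=275 g(11,5)=154 g(11,7)=54 g(11,9)=11 g(11,11)=1
t=12: g(12,0)=429 g(12,2)=572 g(12,4)=429 g(12,6)=208 g(12,8)=65 g(12,10)=12 g(12,12)=1
t=13: g(13,-1)=429 g(13,1)=1001 g(13,3)=1001 g(13,5)=637 g(13,7)=273 g(13,9)=77 g(13,11)=13 g(13,13)=1
t=14: g(14,0)=1430 g(14,2)=2002 g(14,4)=1638 g(14,6)=910 g(14,8)=350 g(14,10)=90 g(14,12)=14 g(14,14)=1
t=15: g(15,-1)=1430 g(15,1)=3432 g(15,3)=3640 g(15,5)=2548 g(15,7)=1260 g(15,9)=440 g(15,11)=104 g(15,13)=15 g(15,15)=1
t=16: g(16,0)=4862 g(16,2)=7072 g(16,4)=6188 g(16,6)=3808 g(16,8)=1700 g(16,10)=544 g(16,12)=119 g(16,14)=16 g(16,16)=1
t=17: g(17,-1)=4862 g(17,1)=11934 g(17,3)=13260 g(17,5)=9996 g(17,7)=5508 g(17,9)=2244 g(17,11)=663 g(17,13)=135 g(17,15)=17 g(17,17)=1
t=18: g(18,0)=16796 g(18,2)=25194 g(18,4)=23256 g(18,6)=15504 g(18,8)=7752 g(18,10)=2907 g(18,12)=798 g(18,14)=152 g(18,16)=18 g(18,18)=1
t=19: g(19,-1)=16796 g(19,1)=41990 g(19,3)=48450 g(19,5)=38760 g(19,7)=23256 g(19,9)=10659 g(19,11)=3705 g(19,13)=950 g(19,15)=170 g(19,17)=19 g(19,19)=1
t=20: g(20,0)=58786 g(20,2)=90440 g(20,4)=87210 g(20,6)=62016 g(20,8)=33915 g(20,10)=14364 g(20,12)=4655 g(20,14)=1120 g(20,16)=189 g(20,18)=20 g(20,20)=1
t=21: g(21,-1)=58786 g(21,1)=149226 g(21,3)=177650 g(21,5)=149226 g(21,7)=95931 g(21,9)=48279 g(21,11)=19019 g(21,13)=5775 g(21,15)=1309 g(21,17)=209 g(21,19)=21 g(21,21)=1
t=22: g(22,0)=208012 g(22,2)=326876 g(22,4)=326876 g(22,6)=245157 g(22,8)=144210 g(22,10)=67298 g(22,12)=24794 g(22,14)=7084 g(22,16)=1518 g(22,18)=230 g(22,20)=22 g(22,22)=1
t=23: g(23,-1)=208012 g(23,1)=534888 g(23,3)=653752 g(23,5)=572033 g(23,7)=389367 g(23,9)=211508 g(23,11)=92092 g(23,13)=31878 g(23,15)=8602 g(23,17)=1748 g(23,19)=252 g(23,21)=23 g(23,23)=1
t=24: g(24,0)=742900 g(24,2)=1188640 g(24,4)=1225785 g(24,6)=961400 g(24,8)=600875 g(24,10)=303600 g(24,12)=123970 g(24,14)=40480 g(24,16)=10350 g(24,18)=2000 g(24,20)=275 g(24,22)=24 g(24,24)=1
t=25: g(25,-1)=742900 g(25,1)=1931540 g(25,3)=2414425 g(25,5)=2187185 g(25,7)=1562275 g(25,9)=904475 g(25,11)=427570 g(25,13)=164450 g(25,15)=50830 g(25,17)=12350 g(25,19)=2275 g(25,21)=299 g(25,23)=25 g(25,25)=1
t=26: g(26,0)=2674440 g(26,2)=4345965 g(26,4)=4601610 g(26,6)=3749460 g(26,8)=2466750 g(26,10)=1332045 g(26,12)=592020 g(26,14)=215280 g(26,16)=63180 g(26,18)=14625 g(26,20)=2574 g(26,22)=324 g(26,24)=26 g(26,26)=1
t=27: g(27,-1)=2674440 g(27,1)=7020405 g(27,3)=8947575 g(27,5)=8351070 g(27,7)=6216210 g(27,9)=3798795 g(27,11)=1924065 g(27,13)=807300 g(27,15)=278460 g(27,17)=77805 g(27,19)=17199 g(27,21)=2898 g(27,23)=350 g(27,25)=27 g(27,27)=1
Paths never hitting -2: Σ_s g(27,s) = 40116600
Paths hitting -2: 2^27 - 40116600 = 94101128
P = 94101128/134217728 = 11762641/16777216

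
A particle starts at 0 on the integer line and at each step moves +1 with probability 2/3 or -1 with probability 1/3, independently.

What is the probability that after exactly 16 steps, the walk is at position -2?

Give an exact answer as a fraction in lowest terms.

To reach position -2 after 16 steps: need 7 steps of +1 and 9 steps of -1.
Number of such sequences: C(16,7) = 11440
Each has probability (2/3)^7 · (1/3)^9 = 128/43046721
P = 11440 · 128/43046721 = 1464320/43046721

Answer: 1464320/43046721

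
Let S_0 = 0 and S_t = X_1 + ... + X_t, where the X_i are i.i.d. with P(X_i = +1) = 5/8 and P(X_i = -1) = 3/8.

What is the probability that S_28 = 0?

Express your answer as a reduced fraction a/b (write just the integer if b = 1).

To be at 0 after 28 steps: need exactly 14 steps of +1 and 14 of -1.
Number of such sequences: C(28,14) = 40116600
Each has probability (5/8)^14 · (3/8)^14 = 29192926025390625/19342813113834066795298816
P = 40116600 · 29192926025390625/19342813113834066795298816 = 146390117023773193359375/2417851639229258349412352

Answer: 146390117023773193359375/2417851639229258349412352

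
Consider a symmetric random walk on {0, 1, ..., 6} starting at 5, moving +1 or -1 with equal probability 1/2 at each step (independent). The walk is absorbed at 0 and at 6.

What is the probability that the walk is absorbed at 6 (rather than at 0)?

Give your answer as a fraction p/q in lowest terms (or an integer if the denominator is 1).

Symmetric walk (p = 1/2): the harmonic-function argument gives P(hit 6 before 0 | start at 5) = a/N.
P = 5/6 = 5/6

Answer: 5/6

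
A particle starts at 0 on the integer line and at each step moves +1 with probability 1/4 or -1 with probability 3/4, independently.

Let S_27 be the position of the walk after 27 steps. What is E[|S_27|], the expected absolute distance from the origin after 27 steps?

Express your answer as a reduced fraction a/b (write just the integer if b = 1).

S_27 takes values m ≡ 1 (mod 2) with |m| ≤ 27; P(S_27=m) = C(27,(27+m)/2) · (1/4)^((27+m)/2) · (3/4)^((27-m)/2).
Distribution: P(S=-27)=7625597484987/18014398509481984, P(S=-25)=68630377364883/18014398509481984, P(S=-23)=297398301914493/18014398509481984, P(S=-21)=826106394206925/18014398509481984, P(S=-19)=826106394206925/9007199254740992, P(S=-17)=1266696471117285/9007199254740992, P(S=-15)=1548184575810015/9007199254740992, P(S=-13)=1548184575810015/9007199254740992, P(S=-11)=2580307626350025/18014398509481984, P(S=-9)=1815772033357425/18014398509481984, P(S=-7)=1089463220014455/18014398509481984, P(S=-5)=561238628492295/18014398509481984, P(S=-3)=62359847610255/4503599627370496, P(S=-1)=23984556773175/4503599627370496, P(S=1)=7994852257725/4503599627370496, P(S=3)=2309623985565/4503599627370496, P(S=5)=2309623985565/18014398509481984, P(S=7)=498154192965/18014398509481984, P(S=9)=92250776475/18014398509481984, P(S=11)=14565912075/18014398509481984, P(S=13)=971060805/9007199254740992, P(S=15)=107895645/9007199254740992, P(S=17)=9808695/9007199254740992, P(S=19)=710775/9007199254740992, P(S=21)=78975/18014398509481984, P(S=23)=3159/18014398509481984, P(S=25)=81/18014398509481984, P(S=27)=1/18014398509481984
E[|S_27|] = Σ_m |m|·P(S_27=m) = 7604558710240581/562949953421312

Answer: 7604558710240581/562949953421312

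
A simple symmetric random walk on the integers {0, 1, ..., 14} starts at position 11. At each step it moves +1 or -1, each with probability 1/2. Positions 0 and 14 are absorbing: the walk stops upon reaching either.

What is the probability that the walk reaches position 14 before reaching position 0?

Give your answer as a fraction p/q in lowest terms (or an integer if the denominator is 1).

Answer: 11/14

Derivation:
Symmetric walk (p = 1/2): the harmonic-function argument gives P(hit 14 before 0 | start at 11) = a/N.
P = 11/14 = 11/14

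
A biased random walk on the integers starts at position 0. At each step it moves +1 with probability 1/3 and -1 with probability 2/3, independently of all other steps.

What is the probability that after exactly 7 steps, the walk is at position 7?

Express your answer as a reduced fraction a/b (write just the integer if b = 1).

To reach position 7 after 7 steps: need 7 steps of +1 and 0 steps of -1.
Number of such sequences: C(7,7) = 1
Each has probability (1/3)^7 · (2/3)^0 = 1/2187
P = 1 · 1/2187 = 1/2187

Answer: 1/2187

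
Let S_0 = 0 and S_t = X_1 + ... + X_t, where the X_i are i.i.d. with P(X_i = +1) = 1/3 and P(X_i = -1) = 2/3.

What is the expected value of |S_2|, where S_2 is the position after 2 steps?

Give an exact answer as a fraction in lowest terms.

Answer: 10/9

Derivation:
S_2 takes values m ≡ 0 (mod 2) with |m| ≤ 2; P(S_2=m) = C(2,(2+m)/2) · (1/3)^((2+m)/2) · (2/3)^((2-m)/2).
Distribution: P(S=-2)=4/9, P(S=0)=4/9, P(S=2)=1/9
E[|S_2|] = Σ_m |m|·P(S_2=m) = 10/9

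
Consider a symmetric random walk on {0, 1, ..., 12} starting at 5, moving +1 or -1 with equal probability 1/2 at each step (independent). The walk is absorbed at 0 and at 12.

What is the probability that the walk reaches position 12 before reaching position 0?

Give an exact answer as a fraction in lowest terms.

Answer: 5/12

Derivation:
Symmetric walk (p = 1/2): the harmonic-function argument gives P(hit 12 before 0 | start at 5) = a/N.
P = 5/12 = 5/12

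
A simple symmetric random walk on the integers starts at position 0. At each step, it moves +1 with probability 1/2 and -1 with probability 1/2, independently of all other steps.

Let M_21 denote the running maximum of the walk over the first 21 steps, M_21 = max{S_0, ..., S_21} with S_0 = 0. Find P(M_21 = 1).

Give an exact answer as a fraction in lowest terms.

Answer: 88179/524288

Derivation:
Let M_21 = max(S_0,...,S_21). Use the reflection principle: for j ≥ 1, #{paths with M_21 ≥ j} = #{S_21 ≥ j} + #{S_21 ≥ j+1}.
By reflection, #{M_21 ≥ 1} = #{S_21 ≥ 1} + #{S_21 ≥ 2} = 1048576 + 695860 = 1744436.
#{M_21 ≥ 2} = #{S_21 ≥ 2} + #{S_21 ≥ 3} = 695860 + 695860 = 1391720.
#{M_21 = 1} = 1744436 - 1391720 = 352716.
P(M_21 = 1) = 352716/2097152 = 88179/524288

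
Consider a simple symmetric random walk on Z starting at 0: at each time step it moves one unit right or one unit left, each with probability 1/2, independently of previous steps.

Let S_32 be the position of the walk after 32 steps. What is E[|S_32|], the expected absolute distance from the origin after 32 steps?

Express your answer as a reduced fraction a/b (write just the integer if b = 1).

S_32 takes values m ≡ 0 (mod 2) with |m| ≤ 32; P(S_32=m) = C(32,(32+m)/2)/2^32.
Total paths: 2^32 = 4294967296
Distribution: P(S=-32)=1/4294967296, P(S=-30)=32/4294967296, P(S=-28)=496/4294967296, P(S=-26)=4960/4294967296, P(S=-24)=35960/4294967296, P(S=-22)=201376/4294967296, P(S=-20)=906192/4294967296, P(S=-18)=3365856/4294967296, P(S=-16)=10518300/4294967296, P(S=-14)=28048800/4294967296, P(S=-12)=64512240/4294967296, P(S=-10)=129024480/4294967296, P(S=-8)=225792840/4294967296, P(S=-6)=347373600/4294967296, P(S=-4)=471435600/4294967296, P(S=-2)=565722720/4294967296, P(S=0)=601080390/4294967296, P(S=2)=565722720/4294967296, P(S=4)=471435600/4294967296, P(S=6)=347373600/4294967296, P(S=8)=225792840/4294967296, P(S=10)=129024480/4294967296, P(S=12)=64512240/4294967296, P(S=14)=28048800/4294967296, P(S=16)=10518300/4294967296, P(S=18)=3365856/4294967296, P(S=20)=906192/4294967296, P(S=22)=201376/4294967296, P(S=24)=35960/4294967296, P(S=26)=4960/4294967296, P(S=28)=496/4294967296, P(S=30)=32/4294967296, P(S=32)=1/4294967296
E[|S_32|] = Σ_m |m|·P(S_32=m) = 19234572480/4294967296 = 300540195/67108864

Answer: 300540195/67108864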